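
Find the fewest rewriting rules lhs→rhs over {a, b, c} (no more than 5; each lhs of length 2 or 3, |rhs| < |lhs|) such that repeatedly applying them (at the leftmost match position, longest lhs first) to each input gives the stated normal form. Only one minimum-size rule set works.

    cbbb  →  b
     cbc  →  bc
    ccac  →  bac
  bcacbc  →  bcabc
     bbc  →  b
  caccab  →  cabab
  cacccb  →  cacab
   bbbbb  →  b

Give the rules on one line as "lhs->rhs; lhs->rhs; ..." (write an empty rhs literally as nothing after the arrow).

bb->c; cb->b; cc->b; ccc->ca

  | cbbb => bbb => cb => b
  | cbc => bc
  | ccac => bac
  | bcacbc => bcabc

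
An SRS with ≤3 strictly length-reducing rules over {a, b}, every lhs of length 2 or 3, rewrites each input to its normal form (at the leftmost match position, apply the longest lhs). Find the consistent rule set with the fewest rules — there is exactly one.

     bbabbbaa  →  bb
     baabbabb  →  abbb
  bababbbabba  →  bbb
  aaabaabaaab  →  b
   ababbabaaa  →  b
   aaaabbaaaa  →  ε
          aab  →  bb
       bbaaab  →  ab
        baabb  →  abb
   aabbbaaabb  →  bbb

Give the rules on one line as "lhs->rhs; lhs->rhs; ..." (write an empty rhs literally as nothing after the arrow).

aa->b; ba->

  | bbabbbaa => bbbbaa => bbba => bb
  | baabbabb => abbabb => abbb
  | bababbbabba => babbbabba => bbbabba => bbbba => bbb
  | aaabaabaaab => babaabaaab => baabaaab => abaaab => aaab => bab => b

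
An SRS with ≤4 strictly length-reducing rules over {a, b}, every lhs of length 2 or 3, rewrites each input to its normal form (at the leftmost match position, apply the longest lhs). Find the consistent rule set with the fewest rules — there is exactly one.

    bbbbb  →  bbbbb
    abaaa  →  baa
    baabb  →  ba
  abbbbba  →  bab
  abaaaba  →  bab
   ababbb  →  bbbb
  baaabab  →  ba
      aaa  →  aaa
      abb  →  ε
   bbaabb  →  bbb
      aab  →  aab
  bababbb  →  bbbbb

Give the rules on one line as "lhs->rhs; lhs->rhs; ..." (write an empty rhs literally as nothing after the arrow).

  | bbbbb
  | abaaa => baa
  | baabb => ba
  | abbbbba => bbba => bab

aba->b; abb->; bba->ab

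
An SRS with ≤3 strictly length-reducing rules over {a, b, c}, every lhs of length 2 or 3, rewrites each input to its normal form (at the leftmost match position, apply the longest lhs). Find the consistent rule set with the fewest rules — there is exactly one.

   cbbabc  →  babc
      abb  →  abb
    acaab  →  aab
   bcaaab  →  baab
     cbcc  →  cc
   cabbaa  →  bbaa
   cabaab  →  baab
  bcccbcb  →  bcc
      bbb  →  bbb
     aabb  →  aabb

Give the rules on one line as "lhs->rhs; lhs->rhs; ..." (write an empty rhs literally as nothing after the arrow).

ca->; cb->

  | cbbabc => babc
  | abb
  | acaab => aab
  | bcaaab => baab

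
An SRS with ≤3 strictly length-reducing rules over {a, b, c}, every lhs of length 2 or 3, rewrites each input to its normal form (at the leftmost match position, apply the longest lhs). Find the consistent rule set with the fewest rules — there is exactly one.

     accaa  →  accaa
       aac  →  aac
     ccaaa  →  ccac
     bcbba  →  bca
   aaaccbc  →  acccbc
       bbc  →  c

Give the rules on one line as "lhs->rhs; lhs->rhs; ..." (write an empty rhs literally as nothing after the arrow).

  | accaa
  | aac
  | ccaaa => ccac
  | bcbba => bca

aaa->ac; bb->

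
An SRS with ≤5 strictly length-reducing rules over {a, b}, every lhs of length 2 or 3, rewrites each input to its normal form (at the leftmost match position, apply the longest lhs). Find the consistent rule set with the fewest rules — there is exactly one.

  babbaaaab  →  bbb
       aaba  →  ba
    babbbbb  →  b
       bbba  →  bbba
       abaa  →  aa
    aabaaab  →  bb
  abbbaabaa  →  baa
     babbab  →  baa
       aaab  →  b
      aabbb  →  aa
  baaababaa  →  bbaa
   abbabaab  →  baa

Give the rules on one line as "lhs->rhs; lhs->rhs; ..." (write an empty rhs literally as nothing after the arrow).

aaa->ba; aab->aa; ab->; abb->a

  | babbaaaab => baaaaab => bbaaab => bbbab => bbb
  | aaba => aaa => ba
  | babbbbb => babbb => bab => b
  | bbba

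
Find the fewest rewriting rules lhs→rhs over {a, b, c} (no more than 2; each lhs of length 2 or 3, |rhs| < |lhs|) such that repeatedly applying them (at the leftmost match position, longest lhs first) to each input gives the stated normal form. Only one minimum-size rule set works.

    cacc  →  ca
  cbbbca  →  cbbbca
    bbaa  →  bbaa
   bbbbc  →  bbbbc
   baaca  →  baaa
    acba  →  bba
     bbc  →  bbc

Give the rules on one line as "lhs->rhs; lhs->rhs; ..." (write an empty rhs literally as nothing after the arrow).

ac->a; acb->bb

  | cacc => cac => ca
  | cbbbca
  | bbaa
  | bbbbc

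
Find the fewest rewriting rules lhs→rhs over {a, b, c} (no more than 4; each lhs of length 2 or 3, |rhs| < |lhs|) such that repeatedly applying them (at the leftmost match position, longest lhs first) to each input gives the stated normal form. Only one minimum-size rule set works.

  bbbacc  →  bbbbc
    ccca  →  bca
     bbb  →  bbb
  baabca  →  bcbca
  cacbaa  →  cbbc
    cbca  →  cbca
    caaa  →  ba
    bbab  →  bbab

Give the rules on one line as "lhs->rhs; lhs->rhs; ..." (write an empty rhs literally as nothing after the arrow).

aa->c; ac->b; cc->b

  | bbbacc => bbbbc
  | ccca => bca
  | bbb
  | baabca => bcbca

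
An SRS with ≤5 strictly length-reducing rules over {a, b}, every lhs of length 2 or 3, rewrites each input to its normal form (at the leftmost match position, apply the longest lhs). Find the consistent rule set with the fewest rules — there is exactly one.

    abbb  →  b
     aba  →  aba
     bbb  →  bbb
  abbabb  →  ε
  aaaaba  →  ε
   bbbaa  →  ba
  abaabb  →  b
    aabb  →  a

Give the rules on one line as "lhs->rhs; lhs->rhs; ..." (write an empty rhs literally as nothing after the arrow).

aaa->ba; abb->; baa->b; bba->

  | abbb => b
  | aba
  | bbb
  | abbabb => abb => ε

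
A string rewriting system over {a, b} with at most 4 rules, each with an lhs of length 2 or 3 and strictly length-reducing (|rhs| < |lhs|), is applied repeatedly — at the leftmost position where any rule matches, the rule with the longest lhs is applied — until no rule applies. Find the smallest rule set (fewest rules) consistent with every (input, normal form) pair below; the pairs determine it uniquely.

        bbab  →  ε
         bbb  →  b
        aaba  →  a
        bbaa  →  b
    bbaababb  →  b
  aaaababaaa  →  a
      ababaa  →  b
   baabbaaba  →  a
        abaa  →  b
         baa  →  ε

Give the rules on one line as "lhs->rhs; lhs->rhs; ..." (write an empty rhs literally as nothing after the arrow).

aa->b; ab->; bb->

  | bbab => ab => ε
  | bbb => b
  | aaba => bba => a
  | bbaa => aa => b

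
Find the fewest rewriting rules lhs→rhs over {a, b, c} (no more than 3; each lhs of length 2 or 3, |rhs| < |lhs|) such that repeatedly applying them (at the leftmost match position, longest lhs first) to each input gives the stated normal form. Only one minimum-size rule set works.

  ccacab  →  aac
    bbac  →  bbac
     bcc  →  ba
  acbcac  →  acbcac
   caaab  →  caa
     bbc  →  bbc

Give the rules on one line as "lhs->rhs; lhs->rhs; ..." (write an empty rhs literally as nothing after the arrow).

  | ccacab => aacab => aac
  | bbac
  | bcc => ba
  | acbcac

ab->; cc->a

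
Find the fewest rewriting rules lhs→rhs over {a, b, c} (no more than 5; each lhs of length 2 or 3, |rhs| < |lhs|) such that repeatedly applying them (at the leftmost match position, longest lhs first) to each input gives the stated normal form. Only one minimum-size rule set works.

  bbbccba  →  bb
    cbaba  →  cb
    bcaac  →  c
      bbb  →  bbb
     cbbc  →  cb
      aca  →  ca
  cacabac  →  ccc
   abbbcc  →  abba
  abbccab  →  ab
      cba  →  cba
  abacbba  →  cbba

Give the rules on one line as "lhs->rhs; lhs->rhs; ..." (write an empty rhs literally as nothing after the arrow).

  | bbbccba => bbaba => bb
  | cbaba => cb
  | bcaac => aac => ac => c
  | bbb

aba->; ac->c; bc->; bcc->a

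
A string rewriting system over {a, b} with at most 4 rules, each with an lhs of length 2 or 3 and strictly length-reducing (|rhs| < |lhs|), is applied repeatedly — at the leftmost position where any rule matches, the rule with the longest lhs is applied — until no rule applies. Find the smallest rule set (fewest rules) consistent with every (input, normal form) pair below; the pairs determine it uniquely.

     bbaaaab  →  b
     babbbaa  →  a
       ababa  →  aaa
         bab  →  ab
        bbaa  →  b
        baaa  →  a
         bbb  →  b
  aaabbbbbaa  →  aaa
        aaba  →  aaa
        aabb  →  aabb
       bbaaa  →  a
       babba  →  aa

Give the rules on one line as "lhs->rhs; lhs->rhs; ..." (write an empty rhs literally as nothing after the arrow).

  | bbaaaab => baab => b
  | babbbaa => abbbaa => abaa => a
  | ababa => aaba => aaa
  | bab => ab

ba->a; baa->; bbb->b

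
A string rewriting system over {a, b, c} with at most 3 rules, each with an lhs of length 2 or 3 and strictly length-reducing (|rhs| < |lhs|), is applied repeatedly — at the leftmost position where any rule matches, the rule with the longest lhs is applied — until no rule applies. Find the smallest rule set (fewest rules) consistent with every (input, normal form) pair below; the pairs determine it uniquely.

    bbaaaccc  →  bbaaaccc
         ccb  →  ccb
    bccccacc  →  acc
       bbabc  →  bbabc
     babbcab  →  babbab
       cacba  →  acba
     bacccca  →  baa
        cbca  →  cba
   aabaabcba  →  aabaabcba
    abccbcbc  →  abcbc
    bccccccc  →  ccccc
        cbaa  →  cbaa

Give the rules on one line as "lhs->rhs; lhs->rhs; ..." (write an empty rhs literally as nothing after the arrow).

bcc->; ca->a

  | bbaaaccc
  | ccb
  | bccccacc => ccacc => cacc => acc
  | bbabc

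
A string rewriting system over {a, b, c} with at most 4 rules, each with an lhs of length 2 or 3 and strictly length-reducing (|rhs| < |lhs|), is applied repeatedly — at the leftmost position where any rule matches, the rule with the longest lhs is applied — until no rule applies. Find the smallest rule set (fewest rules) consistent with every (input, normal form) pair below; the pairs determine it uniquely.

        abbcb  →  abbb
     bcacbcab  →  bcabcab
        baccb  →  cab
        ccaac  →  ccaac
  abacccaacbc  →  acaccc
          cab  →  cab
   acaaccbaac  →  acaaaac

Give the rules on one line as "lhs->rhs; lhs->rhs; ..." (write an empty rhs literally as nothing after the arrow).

  | abbcb => abbb
  | bcacbcab => bcabcab
  | baccb => cacb => cab
  | ccaac

aab->; bac->ca; cb->b; ccb->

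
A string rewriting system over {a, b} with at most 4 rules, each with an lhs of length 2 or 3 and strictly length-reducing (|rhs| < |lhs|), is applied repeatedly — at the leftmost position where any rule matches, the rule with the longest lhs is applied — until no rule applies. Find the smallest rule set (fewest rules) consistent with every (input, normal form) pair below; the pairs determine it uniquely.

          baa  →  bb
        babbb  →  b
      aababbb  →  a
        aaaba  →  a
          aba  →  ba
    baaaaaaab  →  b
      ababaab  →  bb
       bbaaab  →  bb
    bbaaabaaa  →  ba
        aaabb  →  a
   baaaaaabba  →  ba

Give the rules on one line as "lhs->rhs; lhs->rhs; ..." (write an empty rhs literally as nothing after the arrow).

aa->b; ab->b; bba->a; bbb->a

  | baa => bb
  | babbb => bbbb => ab => b
  | aababbb => bbabbb => abbb => bbb => a
  | aaaba => baba => bba => a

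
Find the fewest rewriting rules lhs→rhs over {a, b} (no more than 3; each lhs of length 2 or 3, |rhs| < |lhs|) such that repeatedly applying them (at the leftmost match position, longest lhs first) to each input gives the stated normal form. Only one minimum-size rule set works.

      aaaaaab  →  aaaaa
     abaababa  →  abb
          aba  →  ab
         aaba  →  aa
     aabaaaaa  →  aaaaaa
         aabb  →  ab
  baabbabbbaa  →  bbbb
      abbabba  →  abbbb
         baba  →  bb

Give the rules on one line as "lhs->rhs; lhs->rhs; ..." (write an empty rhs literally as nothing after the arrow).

  | aaaaaab => aaaaa
  | abaababa => ababa => abba => abb
  | aba => ab
  | aaba => aa

aab->a; ba->b; baa->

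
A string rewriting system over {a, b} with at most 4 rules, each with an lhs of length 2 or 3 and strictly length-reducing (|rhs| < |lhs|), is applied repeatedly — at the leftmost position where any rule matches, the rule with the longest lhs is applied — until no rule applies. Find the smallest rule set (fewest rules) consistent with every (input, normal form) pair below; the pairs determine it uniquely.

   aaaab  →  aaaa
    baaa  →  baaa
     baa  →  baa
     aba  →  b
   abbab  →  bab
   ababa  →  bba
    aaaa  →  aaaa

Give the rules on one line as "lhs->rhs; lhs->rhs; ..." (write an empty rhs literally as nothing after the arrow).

  | aaaab => aaaa
  | baaa
  | baa
  | aba => b

aab->aa; aba->b; abb->b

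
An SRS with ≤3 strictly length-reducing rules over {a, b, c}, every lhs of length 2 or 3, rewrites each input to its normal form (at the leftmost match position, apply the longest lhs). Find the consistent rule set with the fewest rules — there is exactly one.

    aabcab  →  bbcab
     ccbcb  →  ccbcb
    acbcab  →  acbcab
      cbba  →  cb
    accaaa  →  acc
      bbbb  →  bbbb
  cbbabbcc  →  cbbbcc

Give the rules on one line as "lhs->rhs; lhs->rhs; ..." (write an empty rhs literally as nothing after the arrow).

  | aabcab => bbcab
  | ccbcb
  | acbcab
  | cbba => cb

aa->b; ba->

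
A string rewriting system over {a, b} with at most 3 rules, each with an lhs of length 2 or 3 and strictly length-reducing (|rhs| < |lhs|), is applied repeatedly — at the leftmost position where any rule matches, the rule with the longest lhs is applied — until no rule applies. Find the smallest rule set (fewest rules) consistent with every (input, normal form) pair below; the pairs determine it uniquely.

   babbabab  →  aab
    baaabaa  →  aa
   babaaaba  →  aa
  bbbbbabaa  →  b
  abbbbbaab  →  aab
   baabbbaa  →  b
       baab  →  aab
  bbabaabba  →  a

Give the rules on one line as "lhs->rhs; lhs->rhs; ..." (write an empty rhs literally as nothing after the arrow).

  | babbabab => abbabab => abab => aab
  | baaabaa => aaabaa => bbaa => baa => aa
  | babaaaba => abaaaba => aaaaba => baba => aba => aa
  | bbbbbabaa => bbbbabaa => bbbabaa => bbabaa => babaa => abaa => aaa => b

aaa->b; abb->; ba->a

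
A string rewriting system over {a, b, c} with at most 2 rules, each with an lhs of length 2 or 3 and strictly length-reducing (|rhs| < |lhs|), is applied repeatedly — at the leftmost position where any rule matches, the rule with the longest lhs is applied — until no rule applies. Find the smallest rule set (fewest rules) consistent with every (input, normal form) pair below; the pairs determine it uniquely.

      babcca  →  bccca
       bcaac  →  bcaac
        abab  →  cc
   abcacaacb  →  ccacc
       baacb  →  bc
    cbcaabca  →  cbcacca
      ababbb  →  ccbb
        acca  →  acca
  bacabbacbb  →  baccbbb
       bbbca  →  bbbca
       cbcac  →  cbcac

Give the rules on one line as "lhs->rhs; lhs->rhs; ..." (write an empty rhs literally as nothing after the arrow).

  | babcca => bccca
  | bcaac
  | abab => cab => cc
  | abcacaacb => ccacaacb => ccacab => ccacc

ab->c; acb->b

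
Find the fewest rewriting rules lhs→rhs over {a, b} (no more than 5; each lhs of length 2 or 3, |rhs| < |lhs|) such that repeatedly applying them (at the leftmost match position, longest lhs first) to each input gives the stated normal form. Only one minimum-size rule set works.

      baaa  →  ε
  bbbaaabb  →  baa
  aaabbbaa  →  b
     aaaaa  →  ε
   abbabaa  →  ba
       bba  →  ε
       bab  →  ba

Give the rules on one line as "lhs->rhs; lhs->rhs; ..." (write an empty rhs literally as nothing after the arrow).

aaa->ba; ab->a; aba->bb; bba->

  | baaa => bba => ε
  | bbbaaabb => baabb => baab => baa
  | aaabbbaa => babbbaa => babbaa => babaa => bbba => b
  | aaaaa => baaa => bba => ε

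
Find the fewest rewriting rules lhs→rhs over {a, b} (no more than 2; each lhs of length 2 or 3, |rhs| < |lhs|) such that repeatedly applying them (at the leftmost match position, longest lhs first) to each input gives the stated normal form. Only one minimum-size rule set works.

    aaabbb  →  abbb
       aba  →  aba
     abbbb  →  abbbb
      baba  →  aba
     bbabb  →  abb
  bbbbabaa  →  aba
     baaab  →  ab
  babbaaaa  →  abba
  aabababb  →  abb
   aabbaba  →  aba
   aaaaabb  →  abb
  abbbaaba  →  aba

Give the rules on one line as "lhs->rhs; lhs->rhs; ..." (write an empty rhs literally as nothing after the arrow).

aa->a; bab->ab

  | aaabbb => aabbb => abbb
  | aba
  | abbbb
  | baba => aba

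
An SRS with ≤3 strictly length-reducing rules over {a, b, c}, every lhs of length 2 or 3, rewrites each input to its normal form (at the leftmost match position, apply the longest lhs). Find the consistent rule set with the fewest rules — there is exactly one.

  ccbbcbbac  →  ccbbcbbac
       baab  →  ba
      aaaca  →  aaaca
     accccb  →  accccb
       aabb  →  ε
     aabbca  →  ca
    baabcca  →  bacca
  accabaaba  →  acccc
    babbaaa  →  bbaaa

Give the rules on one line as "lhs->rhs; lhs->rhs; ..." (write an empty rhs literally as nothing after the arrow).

  | ccbbcbbac
  | baab => ba
  | aaaca
  | accccb

ab->; aba->c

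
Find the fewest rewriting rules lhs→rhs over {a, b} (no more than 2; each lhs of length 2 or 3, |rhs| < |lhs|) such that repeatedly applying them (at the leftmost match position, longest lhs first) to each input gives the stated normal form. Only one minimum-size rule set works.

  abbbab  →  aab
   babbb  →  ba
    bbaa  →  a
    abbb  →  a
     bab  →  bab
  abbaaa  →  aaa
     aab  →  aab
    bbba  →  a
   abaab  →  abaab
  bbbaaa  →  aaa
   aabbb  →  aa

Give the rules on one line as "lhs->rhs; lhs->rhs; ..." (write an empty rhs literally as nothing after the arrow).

bba->; bbb->

  | abbbab => aab
  | babbb => ba
  | bbaa => a
  | abbb => a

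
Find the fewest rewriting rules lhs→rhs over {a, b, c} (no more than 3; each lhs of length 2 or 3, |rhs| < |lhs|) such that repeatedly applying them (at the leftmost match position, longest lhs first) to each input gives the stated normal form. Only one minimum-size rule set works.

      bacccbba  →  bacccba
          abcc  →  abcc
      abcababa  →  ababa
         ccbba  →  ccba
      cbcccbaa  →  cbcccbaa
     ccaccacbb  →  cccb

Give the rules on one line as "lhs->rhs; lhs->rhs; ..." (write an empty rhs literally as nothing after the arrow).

bb->b; ca->

  | bacccbba => bacccba
  | abcc
  | abcababa => abbaba => ababa
  | ccbba => ccba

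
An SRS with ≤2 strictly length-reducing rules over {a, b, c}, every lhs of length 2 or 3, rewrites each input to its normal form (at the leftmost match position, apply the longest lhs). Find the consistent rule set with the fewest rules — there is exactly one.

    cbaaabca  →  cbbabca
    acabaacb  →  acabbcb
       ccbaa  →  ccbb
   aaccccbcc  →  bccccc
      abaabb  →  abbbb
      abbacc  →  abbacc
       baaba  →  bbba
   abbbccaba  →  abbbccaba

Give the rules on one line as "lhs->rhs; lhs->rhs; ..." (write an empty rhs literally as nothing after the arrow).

aa->b; cbc->c

  | cbaaabca => cbbabca
  | acabaacb => acabbcb
  | ccbaa => ccbb
  | aaccccbcc => bccccbcc => bccccc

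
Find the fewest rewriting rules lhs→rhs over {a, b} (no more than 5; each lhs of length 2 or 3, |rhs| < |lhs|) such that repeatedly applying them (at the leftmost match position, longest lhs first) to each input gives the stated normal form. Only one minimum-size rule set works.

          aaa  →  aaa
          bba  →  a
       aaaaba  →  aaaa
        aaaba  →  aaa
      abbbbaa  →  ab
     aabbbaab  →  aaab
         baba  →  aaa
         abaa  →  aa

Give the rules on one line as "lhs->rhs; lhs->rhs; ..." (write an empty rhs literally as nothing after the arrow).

aba->a; ba->a; baa->ab; bab->aa

  | aaa
  | bba => ba => a
  | aaaaba => aaaa
  | aaaba => aaa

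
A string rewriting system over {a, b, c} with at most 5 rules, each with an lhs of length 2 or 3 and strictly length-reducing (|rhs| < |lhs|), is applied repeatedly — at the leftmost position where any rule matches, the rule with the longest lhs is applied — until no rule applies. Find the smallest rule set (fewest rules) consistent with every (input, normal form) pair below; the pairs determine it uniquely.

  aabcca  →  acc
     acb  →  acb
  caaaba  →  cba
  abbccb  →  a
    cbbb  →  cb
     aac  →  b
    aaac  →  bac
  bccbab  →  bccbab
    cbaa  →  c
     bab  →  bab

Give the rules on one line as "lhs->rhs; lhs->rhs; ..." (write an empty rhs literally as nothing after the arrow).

aa->b; aac->aa; bb->a; ca->c

  | aabcca => bbcca => acca => acc
  | acb
  | caaaba => caaba => caba => cba
  | abbccb => aaccb => aacb => aab => bb => a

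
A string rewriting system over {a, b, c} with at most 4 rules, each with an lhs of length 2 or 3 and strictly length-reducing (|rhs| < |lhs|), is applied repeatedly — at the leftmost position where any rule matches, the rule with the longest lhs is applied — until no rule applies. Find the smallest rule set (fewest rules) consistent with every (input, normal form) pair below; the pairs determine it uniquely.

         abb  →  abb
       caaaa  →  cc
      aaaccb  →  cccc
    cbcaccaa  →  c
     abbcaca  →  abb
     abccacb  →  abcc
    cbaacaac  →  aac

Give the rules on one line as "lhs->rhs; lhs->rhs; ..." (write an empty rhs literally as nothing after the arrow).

  | abb
  | caaaa => aaa => cc
  | aaaccb => ccccb => cccc
  | cbcaccaa => ccaccaa => cccaa => cca => c

aaa->cc; ca->; cb->c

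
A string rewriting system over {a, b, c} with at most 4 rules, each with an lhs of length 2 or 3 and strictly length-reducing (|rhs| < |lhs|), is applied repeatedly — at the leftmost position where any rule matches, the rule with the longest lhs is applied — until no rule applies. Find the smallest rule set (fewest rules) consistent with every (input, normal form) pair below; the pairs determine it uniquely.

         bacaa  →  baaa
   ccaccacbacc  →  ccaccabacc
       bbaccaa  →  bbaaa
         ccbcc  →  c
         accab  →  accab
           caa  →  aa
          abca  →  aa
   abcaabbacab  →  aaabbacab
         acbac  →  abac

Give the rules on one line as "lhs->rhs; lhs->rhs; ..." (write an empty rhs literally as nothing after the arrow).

bc->; caa->aa; cb->b

  | bacaa => baaa
  | ccaccacbacc => ccaccabacc
  | bbaccaa => bbacaa => bbaaa
  | ccbcc => cbcc => bcc => c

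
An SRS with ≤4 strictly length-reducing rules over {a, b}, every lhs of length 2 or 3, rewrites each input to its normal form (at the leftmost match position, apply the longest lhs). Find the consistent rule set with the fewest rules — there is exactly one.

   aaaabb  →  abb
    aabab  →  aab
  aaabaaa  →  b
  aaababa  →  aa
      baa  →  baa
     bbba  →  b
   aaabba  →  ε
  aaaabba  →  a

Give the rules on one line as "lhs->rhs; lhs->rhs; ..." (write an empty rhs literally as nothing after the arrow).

aaa->; aba->a; bab->a; bba->

  | aaaabb => abb
  | aabab => aab
  | aaabaaa => baaa => b
  | aaababa => baba => aa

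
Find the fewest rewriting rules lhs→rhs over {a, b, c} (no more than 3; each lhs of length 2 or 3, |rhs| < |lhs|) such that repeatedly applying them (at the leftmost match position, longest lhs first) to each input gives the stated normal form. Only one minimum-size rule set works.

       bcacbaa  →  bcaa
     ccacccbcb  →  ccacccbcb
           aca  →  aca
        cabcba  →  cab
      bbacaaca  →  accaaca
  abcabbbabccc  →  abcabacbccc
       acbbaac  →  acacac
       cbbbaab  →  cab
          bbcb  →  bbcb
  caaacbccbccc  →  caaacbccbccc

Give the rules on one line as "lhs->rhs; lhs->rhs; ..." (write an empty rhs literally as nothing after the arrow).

bba->ac; cba->

  | bcacbaa => bcaa
  | ccacccbcb
  | aca
  | cabcba => cab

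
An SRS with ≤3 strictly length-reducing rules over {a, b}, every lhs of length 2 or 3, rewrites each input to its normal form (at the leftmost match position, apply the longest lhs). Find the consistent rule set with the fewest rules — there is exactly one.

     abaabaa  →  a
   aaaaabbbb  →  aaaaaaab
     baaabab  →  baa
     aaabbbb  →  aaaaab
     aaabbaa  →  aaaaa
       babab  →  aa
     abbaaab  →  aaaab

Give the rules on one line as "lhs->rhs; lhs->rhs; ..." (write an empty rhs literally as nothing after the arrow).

  | abaabaa => babaa => bba => a
  | aaaaabbbb => aaaaaaab
  | baaabab => baabb => baa
  | aaabbbb => aaaaab

aba->b; bb->; bbb->aa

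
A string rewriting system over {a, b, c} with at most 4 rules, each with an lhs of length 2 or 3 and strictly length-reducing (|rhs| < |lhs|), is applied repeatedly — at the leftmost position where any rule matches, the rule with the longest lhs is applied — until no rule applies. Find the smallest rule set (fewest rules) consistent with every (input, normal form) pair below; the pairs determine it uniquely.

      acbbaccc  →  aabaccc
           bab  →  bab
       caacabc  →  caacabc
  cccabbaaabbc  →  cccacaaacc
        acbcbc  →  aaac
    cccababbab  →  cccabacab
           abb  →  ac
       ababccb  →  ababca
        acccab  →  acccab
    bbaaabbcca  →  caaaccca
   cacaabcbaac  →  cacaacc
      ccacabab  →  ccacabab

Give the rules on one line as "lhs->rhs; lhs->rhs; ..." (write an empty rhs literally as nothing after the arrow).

  | acbbaccc => aabaccc
  | bab
  | caacabc
  | cccabbaaabbc => cccacaaabbc => cccacaaacc

bb->c; cb->a; cba->bb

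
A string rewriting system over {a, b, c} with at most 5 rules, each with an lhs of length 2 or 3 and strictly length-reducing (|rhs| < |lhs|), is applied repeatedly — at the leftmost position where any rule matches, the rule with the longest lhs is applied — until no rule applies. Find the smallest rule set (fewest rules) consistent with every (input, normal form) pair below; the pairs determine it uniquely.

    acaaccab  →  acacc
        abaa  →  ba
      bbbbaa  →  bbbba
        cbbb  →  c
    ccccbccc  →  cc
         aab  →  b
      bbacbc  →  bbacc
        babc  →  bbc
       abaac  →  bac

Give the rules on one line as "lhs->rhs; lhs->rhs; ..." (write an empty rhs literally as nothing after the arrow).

  | acaaccab => acaccab => acaccb => acacc
  | abaa => baa => ba
  | bbbbaa => bbbba
  | cbbb => cbb => cb => c

aa->a; ab->b; cb->c; ccc->cc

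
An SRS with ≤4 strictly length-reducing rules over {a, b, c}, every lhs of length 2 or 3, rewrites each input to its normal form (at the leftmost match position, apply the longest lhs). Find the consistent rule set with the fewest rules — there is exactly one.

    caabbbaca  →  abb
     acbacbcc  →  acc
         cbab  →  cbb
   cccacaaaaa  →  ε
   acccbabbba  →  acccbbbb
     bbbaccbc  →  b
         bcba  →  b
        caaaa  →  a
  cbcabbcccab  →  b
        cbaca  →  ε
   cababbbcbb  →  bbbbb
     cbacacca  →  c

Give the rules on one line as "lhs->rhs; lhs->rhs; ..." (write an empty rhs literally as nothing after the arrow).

  | caabbbaca => abbbaca => abbbca => abba => abb
  | acbacbcc => acbcbcc => acbcc => acc
  | cbab => cbb
  | cccacaaaaa => cccaaaaa => ccaaaa => caaa => aa => ε

aa->; ba->b; bc->; ca->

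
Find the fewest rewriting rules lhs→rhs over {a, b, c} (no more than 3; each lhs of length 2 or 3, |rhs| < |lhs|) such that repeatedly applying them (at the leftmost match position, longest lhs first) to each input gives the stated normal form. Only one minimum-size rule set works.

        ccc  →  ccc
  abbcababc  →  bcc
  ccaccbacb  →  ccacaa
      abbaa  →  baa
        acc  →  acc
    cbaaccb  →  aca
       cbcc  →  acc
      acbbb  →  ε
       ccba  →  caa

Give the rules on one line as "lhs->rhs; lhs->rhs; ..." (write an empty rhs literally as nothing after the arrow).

aac->ac; ab->; cb->a

  | ccc
  | abbcababc => bcababc => bcabc => bcc
  | ccaccbacb => ccacaacb => ccacacb => ccacaa
  | abbaa => baa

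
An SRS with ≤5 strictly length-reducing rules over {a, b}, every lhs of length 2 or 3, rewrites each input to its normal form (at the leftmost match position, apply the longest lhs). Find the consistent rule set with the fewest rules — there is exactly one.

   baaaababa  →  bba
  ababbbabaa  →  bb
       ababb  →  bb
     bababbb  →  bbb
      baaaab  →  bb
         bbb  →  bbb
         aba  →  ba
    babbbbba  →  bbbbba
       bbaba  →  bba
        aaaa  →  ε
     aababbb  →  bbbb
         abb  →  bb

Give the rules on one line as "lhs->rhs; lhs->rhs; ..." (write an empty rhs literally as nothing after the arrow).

aa->b; ab->b; baa->; bab->b

  | baaaababa => aababa => bbaba => bba
  | ababbbabaa => babbbabaa => bbbabaa => bbbaa => bb
  | ababb => babb => bb
  | bababbb => babbb => bbb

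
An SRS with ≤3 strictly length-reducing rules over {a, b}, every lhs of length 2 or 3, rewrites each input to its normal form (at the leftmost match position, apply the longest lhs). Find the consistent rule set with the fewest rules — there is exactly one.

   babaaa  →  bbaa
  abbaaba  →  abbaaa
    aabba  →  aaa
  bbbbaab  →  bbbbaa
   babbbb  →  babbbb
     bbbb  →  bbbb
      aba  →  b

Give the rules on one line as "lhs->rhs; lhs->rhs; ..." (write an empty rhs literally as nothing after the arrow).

aab->aa; aba->b

  | babaaa => bbaa
  | abbaaba => abbaaa
  | aabba => aaba => aaa
  | bbbbaab => bbbbaa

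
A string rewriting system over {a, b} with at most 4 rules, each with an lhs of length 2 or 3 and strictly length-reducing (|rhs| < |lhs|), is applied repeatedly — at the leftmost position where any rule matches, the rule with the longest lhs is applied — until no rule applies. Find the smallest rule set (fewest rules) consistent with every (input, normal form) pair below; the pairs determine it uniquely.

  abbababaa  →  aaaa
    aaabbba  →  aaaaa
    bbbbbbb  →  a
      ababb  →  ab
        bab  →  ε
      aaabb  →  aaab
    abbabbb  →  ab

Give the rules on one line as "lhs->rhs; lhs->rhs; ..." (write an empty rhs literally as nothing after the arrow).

  | abbababaa => abababaa => aabaa => aaaa
  | aaabbba => aaabaa => aaaaa
  | bbbbbbb => babbbb => bbb => ba => a
  | ababb => ab

ba->a; bab->; bb->b; bbb->ba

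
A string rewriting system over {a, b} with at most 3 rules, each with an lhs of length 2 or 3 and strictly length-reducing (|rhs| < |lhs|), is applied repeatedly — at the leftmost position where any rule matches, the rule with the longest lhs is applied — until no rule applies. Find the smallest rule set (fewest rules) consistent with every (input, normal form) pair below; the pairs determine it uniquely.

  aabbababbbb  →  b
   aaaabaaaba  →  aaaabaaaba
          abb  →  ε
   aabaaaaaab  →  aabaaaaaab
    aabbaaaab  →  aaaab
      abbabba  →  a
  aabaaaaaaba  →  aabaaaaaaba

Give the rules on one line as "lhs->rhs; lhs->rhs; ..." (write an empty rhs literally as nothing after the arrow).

abb->bb; bb->

  | aabbababbbb => abbababbbb => bbababbbb => ababbbb => abbbbb => bbbbb => bbb => b
  | aaaabaaaba
  | abb => bb => ε
  | aabaaaaaab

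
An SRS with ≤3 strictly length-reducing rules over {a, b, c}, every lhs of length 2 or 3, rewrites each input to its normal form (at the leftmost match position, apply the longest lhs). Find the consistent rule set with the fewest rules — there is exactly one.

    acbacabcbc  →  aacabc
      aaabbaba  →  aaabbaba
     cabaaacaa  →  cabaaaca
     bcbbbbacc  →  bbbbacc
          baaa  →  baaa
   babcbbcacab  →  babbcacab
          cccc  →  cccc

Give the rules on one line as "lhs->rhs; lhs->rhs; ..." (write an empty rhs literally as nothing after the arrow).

caa->ca; cb->

  | acbacabcbc => aacabcbc => aacabc
  | aaabbaba
  | cabaaacaa => cabaaaca
  | bcbbbbacc => bbbbacc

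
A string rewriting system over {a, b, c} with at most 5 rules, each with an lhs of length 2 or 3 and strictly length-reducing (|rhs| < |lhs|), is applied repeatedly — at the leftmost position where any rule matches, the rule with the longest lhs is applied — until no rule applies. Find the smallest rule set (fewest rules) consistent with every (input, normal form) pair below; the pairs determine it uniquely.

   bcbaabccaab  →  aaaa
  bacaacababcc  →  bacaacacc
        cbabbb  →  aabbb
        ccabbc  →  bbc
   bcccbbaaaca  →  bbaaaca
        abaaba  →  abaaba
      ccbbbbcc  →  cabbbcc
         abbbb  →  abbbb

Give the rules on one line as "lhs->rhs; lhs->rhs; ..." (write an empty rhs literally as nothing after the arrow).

bab->; bcb->aa; cb->a; cca->

  | bcbaabccaab => aaaabccaab => aaaabab => aaaa
  | bacaacababcc => bacaacacc
  | cbabbb => aabbb
  | ccabbc => bbc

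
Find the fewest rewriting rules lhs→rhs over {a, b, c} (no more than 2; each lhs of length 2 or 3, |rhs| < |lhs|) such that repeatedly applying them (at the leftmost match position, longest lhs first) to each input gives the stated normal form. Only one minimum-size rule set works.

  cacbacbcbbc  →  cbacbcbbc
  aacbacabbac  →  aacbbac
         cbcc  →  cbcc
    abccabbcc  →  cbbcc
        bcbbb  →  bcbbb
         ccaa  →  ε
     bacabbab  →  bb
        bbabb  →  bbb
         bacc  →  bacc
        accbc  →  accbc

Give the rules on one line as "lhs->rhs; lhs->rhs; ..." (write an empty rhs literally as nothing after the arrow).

ab->; ca->

  | cacbacbcbbc => cbacbcbbc
  | aacbacabbac => aacbabbac => aacbbac
  | cbcc
  | abccabbcc => ccabbcc => cbbcc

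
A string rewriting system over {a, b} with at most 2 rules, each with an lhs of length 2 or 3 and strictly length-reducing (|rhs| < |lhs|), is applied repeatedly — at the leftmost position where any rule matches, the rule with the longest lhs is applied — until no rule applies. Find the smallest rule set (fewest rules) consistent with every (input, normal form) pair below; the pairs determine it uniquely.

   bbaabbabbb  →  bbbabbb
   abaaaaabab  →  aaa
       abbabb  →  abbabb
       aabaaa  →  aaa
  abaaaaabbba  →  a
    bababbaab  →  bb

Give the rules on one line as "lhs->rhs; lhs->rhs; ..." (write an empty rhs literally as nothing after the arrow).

  | bbaabbabbb => bbbabbb
  | abaaaaabab => aaaaaabab => aaaaab => aaa
  | abbabb
  | aabaaa => aaa

aab->; aba->aa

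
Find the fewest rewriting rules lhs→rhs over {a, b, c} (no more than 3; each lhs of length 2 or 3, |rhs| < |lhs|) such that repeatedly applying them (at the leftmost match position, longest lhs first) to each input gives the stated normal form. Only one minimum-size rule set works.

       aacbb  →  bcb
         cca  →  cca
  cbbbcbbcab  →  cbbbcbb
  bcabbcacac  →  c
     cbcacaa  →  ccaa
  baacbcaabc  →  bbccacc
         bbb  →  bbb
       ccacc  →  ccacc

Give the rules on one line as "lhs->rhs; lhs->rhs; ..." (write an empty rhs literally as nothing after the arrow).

  | aacbb => babb => bcb
  | cca
  | cbbbcbbcab => cbbbcbb
  | bcabbcacac => bbcacac => bcac => c

aac->ba; ab->c; bca->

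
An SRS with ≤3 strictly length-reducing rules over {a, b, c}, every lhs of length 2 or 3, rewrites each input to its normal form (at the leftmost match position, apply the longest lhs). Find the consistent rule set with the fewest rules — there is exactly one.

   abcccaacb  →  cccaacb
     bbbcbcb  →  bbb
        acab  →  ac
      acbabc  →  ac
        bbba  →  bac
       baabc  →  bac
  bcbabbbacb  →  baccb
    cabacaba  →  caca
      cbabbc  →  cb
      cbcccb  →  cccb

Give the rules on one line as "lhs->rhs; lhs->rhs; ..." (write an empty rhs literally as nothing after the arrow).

ab->; bba->ac; bc->

  | abcccaacb => cccaacb
  | bbbcbcb => bbbcb => bbb
  | acab => ac
  | acbabc => acbc => ac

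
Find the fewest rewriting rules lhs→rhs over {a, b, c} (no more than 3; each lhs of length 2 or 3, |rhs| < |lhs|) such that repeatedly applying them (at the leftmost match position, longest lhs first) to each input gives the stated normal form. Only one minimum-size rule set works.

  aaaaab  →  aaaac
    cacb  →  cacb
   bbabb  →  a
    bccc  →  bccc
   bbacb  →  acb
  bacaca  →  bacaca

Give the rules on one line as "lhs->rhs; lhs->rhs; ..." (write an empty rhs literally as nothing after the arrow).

aab->ac; bb->

  | aaaaab => aaaac
  | cacb
  | bbabb => abb => a
  | bccc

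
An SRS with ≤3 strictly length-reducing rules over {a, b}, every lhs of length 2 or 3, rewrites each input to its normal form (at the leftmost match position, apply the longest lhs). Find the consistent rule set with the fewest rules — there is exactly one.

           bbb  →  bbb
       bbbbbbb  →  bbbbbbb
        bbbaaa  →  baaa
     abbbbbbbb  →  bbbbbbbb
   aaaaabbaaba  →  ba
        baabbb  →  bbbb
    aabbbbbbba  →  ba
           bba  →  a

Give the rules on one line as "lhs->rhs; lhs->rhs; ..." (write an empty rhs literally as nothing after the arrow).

ab->b; bba->a

  | bbb
  | bbbbbbb
  | bbbaaa => baaa
  | abbbbbbbb => bbbbbbbb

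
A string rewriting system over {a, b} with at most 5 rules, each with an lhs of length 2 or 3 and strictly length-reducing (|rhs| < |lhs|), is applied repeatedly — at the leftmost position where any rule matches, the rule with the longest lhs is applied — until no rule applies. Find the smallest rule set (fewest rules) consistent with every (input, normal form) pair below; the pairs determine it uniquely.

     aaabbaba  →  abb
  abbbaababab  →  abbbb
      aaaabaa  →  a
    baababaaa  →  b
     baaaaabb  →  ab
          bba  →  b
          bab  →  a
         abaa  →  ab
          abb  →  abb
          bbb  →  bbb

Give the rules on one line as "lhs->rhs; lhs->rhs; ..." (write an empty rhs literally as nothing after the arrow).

  | aaabbaba => abbbaba => abbaa => abb
  | abbbaababab => abbbbabab => abbbaab => abbbb
  | aaaabaa => ababaa => aaaa => aba => a
  | baababaaa => bbabaaa => baaaa => baa => b

aaa->ab; ba->; baa->b; bab->a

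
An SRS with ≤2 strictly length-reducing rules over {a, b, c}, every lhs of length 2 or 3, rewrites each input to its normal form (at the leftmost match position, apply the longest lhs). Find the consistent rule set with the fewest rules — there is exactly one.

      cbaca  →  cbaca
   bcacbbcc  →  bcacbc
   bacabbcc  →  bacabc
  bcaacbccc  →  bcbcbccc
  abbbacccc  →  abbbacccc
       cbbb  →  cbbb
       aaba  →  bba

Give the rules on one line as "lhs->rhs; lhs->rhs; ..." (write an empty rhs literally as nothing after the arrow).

  | cbaca
  | bcacbbcc => bcacbc
  | bacabbcc => bacabc
  | bcaacbccc => bcbcbccc

aa->b; bbc->b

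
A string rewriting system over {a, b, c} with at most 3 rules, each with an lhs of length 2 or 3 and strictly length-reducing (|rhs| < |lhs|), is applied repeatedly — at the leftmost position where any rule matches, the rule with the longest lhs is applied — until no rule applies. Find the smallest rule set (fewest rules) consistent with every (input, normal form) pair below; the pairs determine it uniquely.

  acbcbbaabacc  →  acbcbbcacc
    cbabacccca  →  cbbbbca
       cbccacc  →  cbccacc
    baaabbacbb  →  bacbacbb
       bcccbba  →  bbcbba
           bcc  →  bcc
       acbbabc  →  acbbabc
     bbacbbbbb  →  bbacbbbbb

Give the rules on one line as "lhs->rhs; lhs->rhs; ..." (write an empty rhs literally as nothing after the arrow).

  | acbcbbaabacc => acbcbbcacc
  | cbabacccca => cbbccccca => cbbbccca => cbbbbca
  | cbccacc
  | baaabbacbb => bacbacbb

aab->c; aba->bc; ccc->bc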